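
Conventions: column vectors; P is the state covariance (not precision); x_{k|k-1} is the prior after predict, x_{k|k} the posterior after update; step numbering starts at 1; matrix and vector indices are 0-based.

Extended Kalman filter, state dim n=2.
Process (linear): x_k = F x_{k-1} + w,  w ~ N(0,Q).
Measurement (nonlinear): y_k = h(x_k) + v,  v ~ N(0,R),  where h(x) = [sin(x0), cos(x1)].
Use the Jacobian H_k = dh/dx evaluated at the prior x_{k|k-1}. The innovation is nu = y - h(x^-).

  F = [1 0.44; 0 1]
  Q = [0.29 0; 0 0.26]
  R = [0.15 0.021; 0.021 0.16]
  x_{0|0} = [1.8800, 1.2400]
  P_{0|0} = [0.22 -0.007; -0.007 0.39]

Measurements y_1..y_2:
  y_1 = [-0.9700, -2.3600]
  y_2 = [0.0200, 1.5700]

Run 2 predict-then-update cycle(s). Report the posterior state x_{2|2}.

x_post = [6.0593, 5.1622]

step 1: x^-=[2.4256, 1.2400]  P^-=[0.5793 0.1646; 0.1646 0.6500]  H_jac=[-0.7544 0.0000; 0.0000 -0.9458]  S=[0.4798 0.1384; 0.1384 0.7414]  K=[-0.8989 -0.0421; -0.0207 -0.8253]  nu=[-1.6264, -2.6848]  x^+=[4.0006, 3.4894]  P^+=[0.1799 0.0271; 0.0271 0.1401]
step 2: x^-=[5.5359, 3.4894]  P^-=[0.5208 0.0887; 0.0887 0.4001]  H_jac=[0.7336 0.0000; 0.0000 0.3408]  S=[0.4303 0.0432; 0.0432 0.2065]  K=[0.8920 -0.0401; 0.0868 0.6422]  nu=[0.6996, 2.5101]  x^+=[6.0593, 5.1622]  P^+=[0.1812 0.0361; 0.0361 0.3069]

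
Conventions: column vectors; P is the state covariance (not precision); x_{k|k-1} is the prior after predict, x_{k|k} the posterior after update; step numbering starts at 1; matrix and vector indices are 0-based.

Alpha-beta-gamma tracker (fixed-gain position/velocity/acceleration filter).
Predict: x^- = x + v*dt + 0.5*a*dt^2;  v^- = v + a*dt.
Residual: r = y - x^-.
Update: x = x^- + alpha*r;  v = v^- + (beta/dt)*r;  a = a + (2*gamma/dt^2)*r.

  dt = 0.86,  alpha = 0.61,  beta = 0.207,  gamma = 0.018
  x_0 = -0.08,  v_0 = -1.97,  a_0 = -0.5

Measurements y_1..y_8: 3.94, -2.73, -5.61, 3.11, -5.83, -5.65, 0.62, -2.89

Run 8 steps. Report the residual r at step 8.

resid = -0.3318

step 1: x_pred=-1.9591  r=5.8991  x^+=1.6394  v^+=-0.9801  a^+=-0.2129
step 2: x_pred=0.7177  r=-3.4477  x^+=-1.3854  v^+=-1.9930  a^+=-0.3807
step 3: x_pred=-3.2402  r=-2.3698  x^+=-4.6858  v^+=-2.8908  a^+=-0.4960
step 4: x_pred=-7.3553  r=10.4653  x^+=-0.9715  v^+=-0.7984  a^+=0.0134
step 5: x_pred=-1.6532  r=-4.1768  x^+=-4.2010  v^+=-1.7923  a^+=-0.1899
step 6: x_pred=-5.8127  r=0.1627  x^+=-5.7134  v^+=-1.9165  a^+=-0.1820
step 7: x_pred=-7.4289  r=8.0489  x^+=-2.5191  v^+=-0.1357  a^+=0.2098
step 8: x_pred=-2.5582  r=-0.3318  x^+=-2.7606  v^+=-0.0351  a^+=0.1936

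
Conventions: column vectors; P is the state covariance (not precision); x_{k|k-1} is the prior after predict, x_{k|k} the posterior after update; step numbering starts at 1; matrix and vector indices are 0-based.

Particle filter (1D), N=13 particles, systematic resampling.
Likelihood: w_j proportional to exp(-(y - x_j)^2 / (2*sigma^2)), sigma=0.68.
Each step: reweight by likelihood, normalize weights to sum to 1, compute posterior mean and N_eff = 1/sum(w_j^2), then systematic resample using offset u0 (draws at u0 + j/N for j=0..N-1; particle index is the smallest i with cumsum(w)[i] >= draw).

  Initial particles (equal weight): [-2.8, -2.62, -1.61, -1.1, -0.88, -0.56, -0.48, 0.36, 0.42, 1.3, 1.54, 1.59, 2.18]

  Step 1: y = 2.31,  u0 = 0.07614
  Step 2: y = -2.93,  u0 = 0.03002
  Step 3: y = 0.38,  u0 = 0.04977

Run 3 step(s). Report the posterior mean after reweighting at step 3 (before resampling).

post_mean = 1.3516

step 1: w=[0.0000, 0.0000, 0.0000, 0.0000, 0.0000, 0.0001, 0.0001, 0.0067, 0.0086, 0.1355, 0.2151, 0.2331, 0.4009]  mean=1.7579  Neff=3.5740  idx=[9, 10, 10, 10, 11, 11, 11, 12, 12, 12, 12, 12, 12]
step 2: w=[0.6633, 0.0694, 0.0694, 0.0694, 0.0427, 0.0427, 0.0427, 0.0001, 0.0001, 0.0001, 0.0001, 0.0001, 0.0001]  mean=1.3876  Neff=2.1744  idx=[0, 0, 0, 0, 0, 0, 0, 0, 0, 1, 2, 4, 5]
step 3: w=[0.0894, 0.0894, 0.0894, 0.0894, 0.0894, 0.0894, 0.0894, 0.0894, 0.0894, 0.0521, 0.0521, 0.0458, 0.0458]  mean=1.3516  Neff=12.2725  idx=[0, 1, 2, 3, 4, 4, 5, 6, 7, 8, 9, 10, 12]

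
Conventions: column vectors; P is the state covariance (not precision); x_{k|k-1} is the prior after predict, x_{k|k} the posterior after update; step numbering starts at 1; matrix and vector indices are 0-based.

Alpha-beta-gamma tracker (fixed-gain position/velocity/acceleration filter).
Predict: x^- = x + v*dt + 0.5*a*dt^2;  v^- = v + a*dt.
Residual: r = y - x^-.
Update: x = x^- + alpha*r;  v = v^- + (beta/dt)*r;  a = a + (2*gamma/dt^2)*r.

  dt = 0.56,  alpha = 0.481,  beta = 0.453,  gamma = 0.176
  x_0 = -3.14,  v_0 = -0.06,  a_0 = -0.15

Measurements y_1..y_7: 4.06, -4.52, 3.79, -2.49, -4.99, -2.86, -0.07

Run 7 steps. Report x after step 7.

step 1: x_pred=-3.1971  r=7.2571  x^+=0.2936  v^+=5.7265  a^+=7.9957
step 2: x_pred=4.7541  r=-9.2741  x^+=0.2933  v^+=2.7020  a^+=-2.4140
step 3: x_pred=1.4279  r=2.3621  x^+=2.5641  v^+=3.2610  a^+=0.2374
step 4: x_pred=4.4274  r=-6.9174  x^+=1.1001  v^+=-2.2018  a^+=-7.5271
step 5: x_pred=-1.3131  r=-3.6769  x^+=-3.0817  v^+=-9.3913  a^+=-11.6542
step 6: x_pred=-10.1682  r=7.3082  x^+=-6.6530  v^+=-10.0058  a^+=-3.4511
step 7: x_pred=-12.7974  r=12.7274  x^+=-6.6755  v^+=-1.6429  a^+=10.8347

x_post = -6.6755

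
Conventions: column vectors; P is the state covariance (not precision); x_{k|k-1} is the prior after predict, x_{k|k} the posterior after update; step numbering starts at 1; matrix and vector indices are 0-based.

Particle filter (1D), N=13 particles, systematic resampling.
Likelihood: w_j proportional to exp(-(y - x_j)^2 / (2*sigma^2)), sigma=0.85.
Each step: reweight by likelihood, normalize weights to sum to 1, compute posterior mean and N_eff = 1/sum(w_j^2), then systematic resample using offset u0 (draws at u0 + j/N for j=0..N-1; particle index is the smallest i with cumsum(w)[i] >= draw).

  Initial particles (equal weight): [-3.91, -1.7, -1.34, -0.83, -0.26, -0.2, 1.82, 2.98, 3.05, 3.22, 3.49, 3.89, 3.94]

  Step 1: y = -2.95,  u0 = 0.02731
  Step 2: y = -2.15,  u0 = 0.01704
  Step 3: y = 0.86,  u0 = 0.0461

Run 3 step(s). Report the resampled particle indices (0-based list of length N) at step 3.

resampled_idx = [2, 4, 5, 6, 8, 9, 10, 10, 11, 11, 11, 12, 12]

step 1: w=[0.4846, 0.3110, 0.1525, 0.0409, 0.0061, 0.0049, 0.0000, 0.0000, 0.0000, 0.0000, 0.0000, 0.0000, 0.0000]  mean=-2.6643  Neff=2.8048  idx=[0, 0, 0, 0, 0, 0, 1, 1, 1, 1, 2, 2, 3]
step 2: w=[0.0204, 0.0204, 0.0204, 0.0204, 0.0204, 0.0204, 0.1512, 0.1512, 0.1512, 0.1512, 0.1104, 0.1104, 0.0521]  mean=-1.8455  Neff=8.2631  idx=[0, 4, 6, 6, 7, 7, 8, 8, 9, 9, 10, 11, 11]
step 3: w=[0.0000, 0.0000, 0.0561, 0.0561, 0.0561, 0.0561, 0.0561, 0.0561, 0.0561, 0.0561, 0.1837, 0.1837, 0.1837]  mean=-1.5016  Neff=7.9100  idx=[2, 4, 5, 6, 8, 9, 10, 10, 11, 11, 11, 12, 12]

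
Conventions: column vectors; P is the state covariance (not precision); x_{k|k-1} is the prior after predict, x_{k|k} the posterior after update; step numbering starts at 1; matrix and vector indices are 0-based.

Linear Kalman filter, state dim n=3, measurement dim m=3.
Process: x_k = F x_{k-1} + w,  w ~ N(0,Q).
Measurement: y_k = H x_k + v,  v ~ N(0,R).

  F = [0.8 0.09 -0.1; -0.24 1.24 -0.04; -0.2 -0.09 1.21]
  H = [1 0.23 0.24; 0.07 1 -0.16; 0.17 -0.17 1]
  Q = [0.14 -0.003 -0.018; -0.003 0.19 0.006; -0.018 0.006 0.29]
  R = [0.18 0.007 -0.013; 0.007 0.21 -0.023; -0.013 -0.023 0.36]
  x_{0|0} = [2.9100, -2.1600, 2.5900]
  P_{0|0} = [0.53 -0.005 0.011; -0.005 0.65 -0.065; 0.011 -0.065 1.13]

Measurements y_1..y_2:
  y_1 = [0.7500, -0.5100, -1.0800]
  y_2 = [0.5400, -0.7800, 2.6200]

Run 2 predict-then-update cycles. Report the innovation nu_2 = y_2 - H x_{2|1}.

step 1: x^-=[1.8746, -3.4804, 2.7463]  P^-=[0.4945 -0.0243 -0.2411; -0.0243 1.2314 -0.1955; -0.2411 -0.1955 1.9796]  S=[0.7051 0.2189 0.2132; 0.2189 1.5591 -0.7582; 0.2132 -0.7582 2.3753]  K=[0.7133 -0.1554 -0.1780; 0.0038 0.8575 0.1012; -0.0158 0.0796 0.8569]  nu=[-0.9832, 3.2786, -4.7367]  x^+=[1.5070, -1.1521, -1.0363]  P^+=[0.1674 -0.0524 -0.1072; -0.0524 0.1907 0.0580; -0.1072 0.0580 0.3349]
step 2: x^-=[1.2056, -1.7488, -1.4516]  P^-=[0.2606 -0.0699 -0.1812; -0.0699 0.5168 0.1059; -0.1812 0.1059 0.8260]  S=[0.4081 0.0888 0.0499; 0.0888 0.7096 -0.1500; 0.0499 -0.1500 1.1149]  K=[0.5402 -0.1321 -0.1541; 0.0137 0.7172 0.1014; -0.0063 0.0960 0.7103]  nu=[0.0851, 0.6522, 3.5694]  x^+=[0.6153, -0.9181, 1.1457]  P^+=[0.1297 -0.0437 -0.0889; -0.0437 0.1602 0.0545; -0.0889 0.0545 0.2780]

innov = [0.0851, 0.6522, 3.5694]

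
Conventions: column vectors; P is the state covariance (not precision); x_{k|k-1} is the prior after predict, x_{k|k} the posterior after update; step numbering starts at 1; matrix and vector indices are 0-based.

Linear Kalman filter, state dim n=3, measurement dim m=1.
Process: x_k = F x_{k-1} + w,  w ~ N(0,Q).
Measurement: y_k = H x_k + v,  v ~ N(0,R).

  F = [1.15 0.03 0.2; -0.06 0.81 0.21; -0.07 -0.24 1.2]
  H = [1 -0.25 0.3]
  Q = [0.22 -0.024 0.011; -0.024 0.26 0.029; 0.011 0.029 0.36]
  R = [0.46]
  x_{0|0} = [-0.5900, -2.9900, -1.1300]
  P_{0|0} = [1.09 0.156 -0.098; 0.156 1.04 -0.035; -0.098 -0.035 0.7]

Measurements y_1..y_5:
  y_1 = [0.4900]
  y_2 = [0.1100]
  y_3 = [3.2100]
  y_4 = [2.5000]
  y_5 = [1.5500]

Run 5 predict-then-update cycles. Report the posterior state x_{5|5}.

x_post = [1.3517, -0.5826, 2.2633]

step 1: x^-=[-0.9942, -2.6238, -0.5971]  P^-=[1.6557 0.0721 -0.0931; 0.0721 0.9525 -0.0226; -0.0931 -0.0226 1.4751]  S=[2.2195]  K=[0.7253; -0.0778; 0.1600]  nu=[1.0074]  x^+=[-0.2636, -2.7022, -0.4359]  P^+=[0.4882 0.1974 -0.3506; 0.1974 0.9391 0.0051; -0.3506 0.0051 1.4183]
step 2: x^-=[-0.4713, -2.2645, 0.1439]  P^-=[0.7756 0.1286 -0.2286; 0.1286 0.9318 0.2326; -0.2286 0.2326 2.5214]  S=[1.2844]  K=[0.5254; -0.0269; 0.3657]  nu=[-0.0279]  x^+=[-0.4860, -2.2638, 0.1337]  P^+=[0.4210 0.1468 -0.4754; 0.1468 0.9309 0.2453; -0.4754 0.2453 2.3497]
step 3: x^-=[-0.6001, -1.7764, 0.7377]  P^-=[0.6660 0.1369 -0.1588; 0.1369 1.0570 0.7030; -0.1588 0.7030 3.7427]  S=[1.2597]  K=[0.4637; 0.0663; 0.6258]  nu=[3.1447]  x^+=[0.8581, -1.5679, 2.7055]  P^+=[0.3951 0.0982 -0.5243; 0.0982 1.0515 0.6507; -0.5243 0.6507 3.2495]
step 4: x^-=[1.4808, -0.7533, 3.5629]  P^-=[0.6469 0.1912 0.0002; 0.1912 1.3197 1.2861; 0.0002 1.2861 4.8183]  S=[1.3346]  K=[0.4489; 0.1852; 0.8423]  nu=[-0.2380]  x^+=[1.3740, -0.7974, 3.3624]  P^+=[0.3779 0.0803 -0.5045; 0.0803 1.2739 1.0779; -0.5045 1.0779 3.8714]
step 5: x^-=[2.2286, -0.0223, 4.1300]  P^-=[0.6622 0.2837 0.1762; 0.2837 1.6395 1.7923; 0.1762 1.7923 5.4767]  S=[1.4126]  K=[0.4560; 0.2914; 0.9706]  nu=[-1.9232]  x^+=[1.3517, -0.5826, 2.2633]  P^+=[0.3685 0.0961 -0.4491; 0.0961 1.5196 1.3928; -0.4491 1.3928 4.1459]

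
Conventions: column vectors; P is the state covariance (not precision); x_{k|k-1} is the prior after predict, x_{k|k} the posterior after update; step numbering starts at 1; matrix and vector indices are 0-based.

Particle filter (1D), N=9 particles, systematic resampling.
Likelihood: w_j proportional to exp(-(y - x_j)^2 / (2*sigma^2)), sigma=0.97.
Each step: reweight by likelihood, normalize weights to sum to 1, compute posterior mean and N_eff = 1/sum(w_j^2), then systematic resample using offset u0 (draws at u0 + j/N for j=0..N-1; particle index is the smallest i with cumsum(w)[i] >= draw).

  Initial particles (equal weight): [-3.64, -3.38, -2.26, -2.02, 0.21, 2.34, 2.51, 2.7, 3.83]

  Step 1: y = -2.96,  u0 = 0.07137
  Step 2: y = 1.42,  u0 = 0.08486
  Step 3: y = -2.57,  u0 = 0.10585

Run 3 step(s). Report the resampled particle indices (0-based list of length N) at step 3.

resampled_idx = [0, 1, 2, 3, 4, 5, 6, 7, 8]

step 1: w=[0.2528, 0.2943, 0.2492, 0.2021, 0.0016, 0.0000, 0.0000, 0.0000, 0.0000]  mean=-2.8862  Neff=3.9449  idx=[0, 0, 1, 1, 1, 2, 2, 3, 3]
step 2: w=[0.0002, 0.0002, 0.0009, 0.0009, 0.0009, 0.1432, 0.1432, 0.3552, 0.3552]  mean=-2.0933  Neff=3.4095  idx=[5, 6, 7, 7, 7, 7, 8, 8, 8]
step 3: w=[0.1209, 0.1209, 0.1083, 0.1083, 0.1083, 0.1083, 0.1083, 0.1083, 0.1083]  mean=-2.0780  Neff=8.9802  idx=[0, 1, 2, 3, 4, 5, 6, 7, 8]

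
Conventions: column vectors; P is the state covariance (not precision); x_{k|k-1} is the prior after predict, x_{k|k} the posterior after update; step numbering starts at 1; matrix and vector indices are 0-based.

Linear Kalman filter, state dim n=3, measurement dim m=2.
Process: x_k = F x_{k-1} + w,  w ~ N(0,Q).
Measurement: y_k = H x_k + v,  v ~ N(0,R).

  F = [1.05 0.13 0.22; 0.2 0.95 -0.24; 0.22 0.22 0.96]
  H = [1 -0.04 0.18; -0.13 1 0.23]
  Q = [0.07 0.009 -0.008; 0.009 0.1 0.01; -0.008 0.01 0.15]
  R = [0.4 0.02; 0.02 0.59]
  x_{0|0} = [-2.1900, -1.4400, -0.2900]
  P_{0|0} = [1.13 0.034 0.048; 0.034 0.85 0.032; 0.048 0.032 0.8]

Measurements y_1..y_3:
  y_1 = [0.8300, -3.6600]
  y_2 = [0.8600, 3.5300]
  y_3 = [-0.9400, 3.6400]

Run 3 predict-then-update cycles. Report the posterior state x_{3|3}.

step 1: x^-=[-2.5505, -1.7364, -1.0770]  P^-=[1.4022 0.3395 0.5114; 0.3395 0.9521 0.0958; 0.5114 0.0958 1.0202]  S=[1.9923 0.3052; 0.3052 1.5450]  K=[0.7383 0.0321; 0.0699 0.5882; 0.3308 0.1055]  nu=[3.5049, -2.0075]  x^+=[-0.0273, -2.6722, -0.1296]  P^+=[0.3003 0.0744 -0.0074; 0.0744 0.3829 -0.1077; -0.0074 -0.1077 0.7637]
step 2: x^-=[-0.4046, -2.5130, -0.7183]  P^-=[0.4552 0.1376 0.2265; 0.1376 0.5796 -0.1475; 0.2265 -0.1475 0.8455]  S=[0.9562 0.1325; 0.1325 1.1049]  K=[0.5050 0.0575; 0.0261 0.4746; 0.4068 -0.0329]  nu=[1.2934, 6.1556]  x^+=[0.6026, 0.4422, -0.3949]  P^+=[0.2000 0.0628 0.0313; 0.0628 0.3268 -0.1658; 0.0313 -0.1658 0.6896]
step 3: x^-=[0.6033, 0.6354, -0.1492]  P^-=[0.3516 0.0833 0.2138; 0.0833 0.5392 -0.1940; 0.2138 -0.1940 0.7603]  S=[0.8502 0.0790; 0.0790 1.0517]  K=[0.4503 0.0487; -0.0113 0.4608; 0.4288 -0.0768]  nu=[-1.4911, 3.1174]  x^+=[0.0836, 2.0888, -1.0281]  P^+=[0.1732 0.0477 0.0547; 0.0477 0.3166 -0.1683; 0.0547 -0.1683 0.6030]

x_post = [0.0836, 2.0888, -1.0281]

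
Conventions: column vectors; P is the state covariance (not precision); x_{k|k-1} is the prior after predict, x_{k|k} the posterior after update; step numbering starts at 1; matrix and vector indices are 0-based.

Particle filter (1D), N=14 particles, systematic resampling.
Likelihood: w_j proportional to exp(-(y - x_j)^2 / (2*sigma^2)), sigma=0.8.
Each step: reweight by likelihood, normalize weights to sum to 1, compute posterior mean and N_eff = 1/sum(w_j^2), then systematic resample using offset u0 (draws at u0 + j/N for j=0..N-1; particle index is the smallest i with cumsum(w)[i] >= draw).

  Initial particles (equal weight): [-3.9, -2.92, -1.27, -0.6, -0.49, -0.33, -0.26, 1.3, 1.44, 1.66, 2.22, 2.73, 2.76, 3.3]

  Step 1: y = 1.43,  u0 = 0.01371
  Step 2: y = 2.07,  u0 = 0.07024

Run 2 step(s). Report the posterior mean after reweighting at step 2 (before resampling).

step 1: w=[0.0000, 0.0000, 0.0008, 0.0090, 0.0126, 0.0200, 0.0242, 0.2223, 0.2252, 0.2161, 0.1383, 0.0602, 0.0566, 0.0147]  mean=1.6225  Neff=5.7386  idx=[4, 7, 7, 7, 8, 8, 8, 8, 9, 9, 9, 10, 11, 12]
step 2: w=[0.0006, 0.0639, 0.0639, 0.0639, 0.0745, 0.0745, 0.0745, 0.0745, 0.0891, 0.0891, 0.0891, 0.0998, 0.0723, 0.0700]  mean=1.7344  Neff=12.7555  idx=[2, 3, 4, 5, 6, 7, 8, 8, 9, 10, 11, 11, 12, 13]

post_mean = 1.7344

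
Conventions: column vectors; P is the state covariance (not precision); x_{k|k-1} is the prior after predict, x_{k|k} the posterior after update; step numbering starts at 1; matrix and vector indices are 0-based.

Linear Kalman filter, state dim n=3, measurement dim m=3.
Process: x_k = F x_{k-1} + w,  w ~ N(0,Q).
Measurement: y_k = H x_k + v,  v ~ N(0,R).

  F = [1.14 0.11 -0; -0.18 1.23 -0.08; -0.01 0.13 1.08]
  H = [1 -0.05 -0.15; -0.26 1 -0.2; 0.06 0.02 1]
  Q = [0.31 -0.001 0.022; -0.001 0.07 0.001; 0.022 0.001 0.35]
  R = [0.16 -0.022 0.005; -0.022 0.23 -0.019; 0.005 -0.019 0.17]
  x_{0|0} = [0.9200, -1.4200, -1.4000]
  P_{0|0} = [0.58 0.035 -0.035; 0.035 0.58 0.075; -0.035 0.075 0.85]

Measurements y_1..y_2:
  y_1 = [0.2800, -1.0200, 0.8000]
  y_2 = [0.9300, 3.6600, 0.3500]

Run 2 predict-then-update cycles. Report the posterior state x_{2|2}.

step 1: x^-=[0.8926, -1.8002, -1.7058]  P^-=[1.0796 0.0094 -0.0054; 0.0094 0.9404 0.1257; -0.0054 0.1257 1.3730]  S=[1.2754 -0.3158 -0.1489; -0.3158 1.2426 -0.1644; -0.1489 -0.1644 1.5517]  K=[0.8658 0.0189 0.1235; 0.1781 0.8058 0.1960; -0.0735 -0.0213 0.8770]  nu=[-0.9585, 0.6711, 2.4882]  x^+=[0.3827, -0.9424, 0.5324]  P^+=[0.1423 0.0231 0.0160; 0.0231 0.1865 0.0138; 0.0160 0.0138 0.1479]
step 2: x^-=[0.3326, -1.2706, 0.4487]  P^-=[0.5030 0.0254 0.0477; 0.0254 0.3452 0.0325; 0.0477 0.0325 0.5291]  S=[0.6594 -0.1406 0.0015; -0.1406 0.6091 -0.1049; 0.0015 -0.1049 0.7082]  K=[0.7505 0.0036 0.1097; 0.1329 0.6011 0.1467; -0.0574 -0.0250 0.7486]  nu=[0.6011, 5.1069, -0.0932]  x^+=[0.7919, 1.8655, 0.2168]  P^+=[0.1236 0.0173 0.0146; 0.0173 0.1391 0.0104; 0.0146 0.0104 0.1264]

x_post = [0.7919, 1.8655, 0.2168]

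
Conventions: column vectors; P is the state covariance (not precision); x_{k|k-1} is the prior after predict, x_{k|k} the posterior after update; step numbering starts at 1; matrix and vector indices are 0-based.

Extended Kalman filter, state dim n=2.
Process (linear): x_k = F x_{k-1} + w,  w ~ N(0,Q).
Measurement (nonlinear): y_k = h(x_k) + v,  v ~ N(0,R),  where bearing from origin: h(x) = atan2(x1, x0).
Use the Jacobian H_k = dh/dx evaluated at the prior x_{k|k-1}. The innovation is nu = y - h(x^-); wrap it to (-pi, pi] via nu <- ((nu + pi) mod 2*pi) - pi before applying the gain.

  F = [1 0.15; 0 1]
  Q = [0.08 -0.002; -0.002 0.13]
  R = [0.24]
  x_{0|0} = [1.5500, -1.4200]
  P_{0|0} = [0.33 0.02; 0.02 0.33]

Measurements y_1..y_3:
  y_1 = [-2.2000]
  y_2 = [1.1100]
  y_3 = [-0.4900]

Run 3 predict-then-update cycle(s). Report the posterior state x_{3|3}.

step 1: x^-=[1.3370, -1.4200]  P^-=[0.4234 0.0675; 0.0675 0.4600]  H_jac=[0.3733 0.3515]  S=[0.3735]  K=[0.4867; 0.5003]  nu=[-1.3845]  x^+=[0.6632, -2.1126]  P^+=[0.3350 -0.0234; -0.0234 0.3665]
step 2: x^-=[0.3463, -2.1126]  P^-=[0.4162 0.0295; 0.0295 0.4965]  H_jac=[0.4610 0.0756]  S=[0.3333]  K=[0.5822; 0.1534]  nu=[2.5183]  x^+=[1.8125, -1.7263]  P^+=[0.3032 -0.0002; -0.0002 0.4887]
step 3: x^-=[1.5536, -1.7263]  P^-=[0.3941 0.0711; 0.0711 0.6187]  H_jac=[0.3201 0.2880]  S=[0.3448]  K=[0.4252; 0.5828]  nu=[0.3480]  x^+=[1.7016, -1.5235]  P^+=[0.3318 -0.0144; -0.0144 0.5016]

x_post = [1.7016, -1.5235]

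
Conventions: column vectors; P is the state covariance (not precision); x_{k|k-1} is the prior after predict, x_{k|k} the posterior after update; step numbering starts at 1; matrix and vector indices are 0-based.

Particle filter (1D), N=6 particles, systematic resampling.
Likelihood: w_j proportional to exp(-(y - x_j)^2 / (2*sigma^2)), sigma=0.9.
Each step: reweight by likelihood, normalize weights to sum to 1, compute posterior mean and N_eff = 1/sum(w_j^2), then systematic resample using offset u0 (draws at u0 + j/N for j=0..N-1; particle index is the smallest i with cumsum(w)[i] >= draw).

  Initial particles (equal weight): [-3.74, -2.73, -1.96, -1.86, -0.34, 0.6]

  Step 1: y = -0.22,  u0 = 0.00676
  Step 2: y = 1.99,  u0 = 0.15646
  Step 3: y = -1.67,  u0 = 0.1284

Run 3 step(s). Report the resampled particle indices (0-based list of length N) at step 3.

step 1: w=[0.0002, 0.0101, 0.0765, 0.0943, 0.4915, 0.3274]  mean=-0.3245  Neff=2.7506  idx=[1, 3, 4, 4, 5, 5]
step 2: w=[0.0000, 0.0002, 0.0518, 0.0518, 0.4482, 0.4482]  mean=0.5023  Neff=2.4567  idx=[4, 4, 4, 5, 5, 5]
step 3: w=[0.1667, 0.1667, 0.1667, 0.1667, 0.1667, 0.1667]  mean=0.6000  Neff=6.0000  idx=[0, 1, 2, 3, 4, 5]

resampled_idx = [0, 1, 2, 3, 4, 5]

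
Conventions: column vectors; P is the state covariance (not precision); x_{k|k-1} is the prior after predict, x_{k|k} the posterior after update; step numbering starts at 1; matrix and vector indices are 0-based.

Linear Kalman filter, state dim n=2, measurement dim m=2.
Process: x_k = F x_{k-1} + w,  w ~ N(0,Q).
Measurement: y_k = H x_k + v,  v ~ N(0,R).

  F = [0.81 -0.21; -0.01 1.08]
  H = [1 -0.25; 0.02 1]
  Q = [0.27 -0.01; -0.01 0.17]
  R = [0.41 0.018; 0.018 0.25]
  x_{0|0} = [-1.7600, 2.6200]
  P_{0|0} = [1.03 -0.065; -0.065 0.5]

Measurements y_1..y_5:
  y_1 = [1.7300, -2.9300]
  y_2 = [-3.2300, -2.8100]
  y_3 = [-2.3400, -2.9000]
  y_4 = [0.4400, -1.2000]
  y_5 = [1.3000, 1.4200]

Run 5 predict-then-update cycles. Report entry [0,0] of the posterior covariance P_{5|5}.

step 1: x^-=[-1.9758, 2.8472]  P^-=[0.9899 -0.1887; -0.1887 0.7547]  S=[1.5415 -0.3387; -0.3387 0.9976]  K=[0.6868 0.0638; -0.0859 0.7236]  nu=[4.4176, -5.7377]  x^+=[0.6921, -1.6840]  P^+=[0.2884 0.0226; 0.0226 0.1789]
step 2: x^-=[0.9143, -1.8256]  P^-=[0.4594 -0.0331; -0.0331 0.3782]  S=[0.9096 -0.1003; -0.1003 0.6271]  K=[0.5191 0.0449; -0.0753 0.5900]  nu=[-4.6007, -1.0026]  x^+=[-1.5191, -2.0709]  P^+=[0.2177 0.0162; 0.0162 0.1458]
step 3: x^-=[-0.7956, -2.2213]  P^-=[0.4138 -0.0306; -0.0306 0.3398]  S=[0.8603 -0.0891; -0.0891 0.5887]  K=[0.4936 0.0368; -0.0758 0.5646]  nu=[-2.0998, -0.6628]  x^+=[-1.8565, -2.4363]  P^+=[0.2065 0.0140; 0.0140 0.1395]
step 4: x^-=[-0.9921, -2.6126]  P^-=[0.4069 -0.0311; -0.0311 0.3324]  S=[0.8532 -0.0879; -0.0879 0.5814]  K=[0.4896 0.0346; -0.0762 0.5592]  nu=[0.7790, 1.4325]  x^+=[-0.5613, -1.8709]  P^+=[0.2047 0.0134; 0.0134 0.1382]
step 5: x^-=[-0.0617, -2.0150]  P^-=[0.4058 -0.0313; -0.0313 0.3309]  S=[0.8522 -0.0877; -0.0877 0.5798]  K=[0.4889 0.0340; -0.0763 0.5581]  nu=[0.8580, 3.4362]  x^+=[0.4747, -0.1628]  P^+=[0.2044 0.0132; 0.0132 0.1379]

P_post[0,0] = 0.2044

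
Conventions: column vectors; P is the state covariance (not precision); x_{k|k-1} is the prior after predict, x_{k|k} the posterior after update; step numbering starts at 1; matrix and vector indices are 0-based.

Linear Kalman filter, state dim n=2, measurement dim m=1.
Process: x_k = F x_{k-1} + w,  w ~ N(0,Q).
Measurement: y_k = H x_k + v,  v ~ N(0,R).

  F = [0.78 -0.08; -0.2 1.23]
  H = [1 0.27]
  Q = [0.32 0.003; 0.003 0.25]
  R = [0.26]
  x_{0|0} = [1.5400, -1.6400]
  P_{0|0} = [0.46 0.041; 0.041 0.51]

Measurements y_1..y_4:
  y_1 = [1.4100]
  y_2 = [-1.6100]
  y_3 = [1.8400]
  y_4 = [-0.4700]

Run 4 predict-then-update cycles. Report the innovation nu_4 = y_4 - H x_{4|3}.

innov = [-0.9063]

step 1: x^-=[1.3324, -2.3252]  P^-=[0.5980 -0.0790; -0.0790 1.0198]  S=[0.8897]  K=[0.6482; 0.2207]  nu=[0.7054]  x^+=[1.7896, -2.1695]  P^+=[0.2242 -0.2063; -0.2063 0.9765]
step 2: x^-=[1.5695, -3.0264]  P^-=[0.4884 -0.3292; -0.3292 1.8377]  S=[0.7046]  K=[0.5670; 0.2369]  nu=[-2.3623]  x^+=[0.2300, -3.5861]  P^+=[0.2619 -0.4239; -0.4239 1.7982]
step 3: x^-=[0.4663, -4.4570]  P^-=[0.5437 -0.6283; -0.6283 3.1895]  S=[0.6970]  K=[0.5367; 0.3341]  nu=[2.5771]  x^+=[1.8495, -3.5958]  P^+=[0.3429 -0.7533; -0.7533 3.1117]
step 4: x^-=[1.7303, -4.7928]  P^-=[0.6426 -1.0914; -1.0914 5.3420]  S=[0.7026]  K=[0.4951; 0.4994]  nu=[-0.9063]  x^+=[1.2816, -5.2454]  P^+=[0.4703 -1.2652; -1.2652 5.1667]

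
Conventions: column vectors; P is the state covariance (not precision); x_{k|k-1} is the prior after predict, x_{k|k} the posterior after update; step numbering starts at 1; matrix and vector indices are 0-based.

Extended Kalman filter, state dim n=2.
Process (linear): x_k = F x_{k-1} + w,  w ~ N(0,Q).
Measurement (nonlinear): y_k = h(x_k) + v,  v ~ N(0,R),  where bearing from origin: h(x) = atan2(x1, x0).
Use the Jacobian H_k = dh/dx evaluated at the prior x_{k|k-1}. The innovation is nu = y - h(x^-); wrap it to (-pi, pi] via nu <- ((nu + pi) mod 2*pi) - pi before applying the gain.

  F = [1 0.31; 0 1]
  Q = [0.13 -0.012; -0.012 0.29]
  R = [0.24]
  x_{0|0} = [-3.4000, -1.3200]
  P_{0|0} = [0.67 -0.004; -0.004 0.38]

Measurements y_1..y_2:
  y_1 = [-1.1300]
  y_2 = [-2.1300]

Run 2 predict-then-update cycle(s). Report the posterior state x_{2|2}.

step 1: x^-=[-3.8092, -1.3200]  P^-=[0.8340 0.1018; 0.1018 0.6700]  H_jac=[0.0812 -0.2344]  S=[0.2784]  K=[0.1576; -0.5343]  nu=[1.6780]  x^+=[-3.5448, -2.2166]  P^+=[0.8271 0.1252; 0.1252 0.5905]
step 2: x^-=[-4.2319, -2.2166]  P^-=[1.0915 0.2963; 0.2963 0.8805]  H_jac=[0.0971 -0.1854]  S=[0.2699]  K=[0.1892; -0.4983]  nu=[0.5291]  x^+=[-4.1318, -2.4802]  P^+=[1.0819 0.3218; 0.3218 0.8135]

x_post = [-4.1318, -2.4802]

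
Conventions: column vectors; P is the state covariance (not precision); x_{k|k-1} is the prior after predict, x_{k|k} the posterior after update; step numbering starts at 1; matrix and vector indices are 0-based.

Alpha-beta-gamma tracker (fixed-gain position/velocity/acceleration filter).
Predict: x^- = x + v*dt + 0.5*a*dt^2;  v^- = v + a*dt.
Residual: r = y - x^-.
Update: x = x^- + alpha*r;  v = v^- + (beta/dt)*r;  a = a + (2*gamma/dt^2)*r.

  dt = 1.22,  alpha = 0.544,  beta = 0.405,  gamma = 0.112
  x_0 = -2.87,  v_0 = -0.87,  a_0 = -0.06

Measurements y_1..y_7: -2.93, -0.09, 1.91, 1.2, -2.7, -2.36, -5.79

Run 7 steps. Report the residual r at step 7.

step 1: x_pred=-3.9761  r=1.0461  x^+=-3.4070  v^+=-0.5959  a^+=0.0974
step 2: x_pred=-4.0615  r=3.9715  x^+=-1.9010  v^+=0.8413  a^+=0.6951
step 3: x_pred=-0.3573  r=2.2673  x^+=0.8761  v^+=2.4421  a^+=1.0364
step 4: x_pred=4.6267  r=-3.4267  x^+=2.7626  v^+=2.5689  a^+=0.5206
step 5: x_pred=6.2840  r=-8.9840  x^+=1.3967  v^+=0.2216  a^+=-0.8314
step 6: x_pred=1.0484  r=-3.4084  x^+=-0.8058  v^+=-1.9242  a^+=-1.3444
step 7: x_pred=-4.1538  r=-1.6362  x^+=-5.0439  v^+=-4.1075  a^+=-1.5906

resid = -1.6362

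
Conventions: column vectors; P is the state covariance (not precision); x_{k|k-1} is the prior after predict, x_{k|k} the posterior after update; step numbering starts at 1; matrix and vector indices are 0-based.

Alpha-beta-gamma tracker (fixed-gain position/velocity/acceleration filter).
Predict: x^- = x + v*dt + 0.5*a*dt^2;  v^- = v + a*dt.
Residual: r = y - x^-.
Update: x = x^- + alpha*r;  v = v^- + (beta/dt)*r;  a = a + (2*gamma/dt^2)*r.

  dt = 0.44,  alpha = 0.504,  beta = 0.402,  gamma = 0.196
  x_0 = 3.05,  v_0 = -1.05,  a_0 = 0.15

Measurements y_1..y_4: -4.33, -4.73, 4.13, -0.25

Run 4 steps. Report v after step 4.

step 1: x_pred=2.6025  r=-6.9325  x^+=-0.8915  v^+=-7.3178  a^+=-13.8869
step 2: x_pred=-5.4556  r=0.7256  x^+=-5.0899  v^+=-12.7652  a^+=-12.4178
step 3: x_pred=-11.9086  r=16.0386  x^+=-3.8251  v^+=-3.5756  a^+=20.0570
step 4: x_pred=-3.4569  r=3.2069  x^+=-1.8406  v^+=8.1794  a^+=26.5502

v_post = 8.1794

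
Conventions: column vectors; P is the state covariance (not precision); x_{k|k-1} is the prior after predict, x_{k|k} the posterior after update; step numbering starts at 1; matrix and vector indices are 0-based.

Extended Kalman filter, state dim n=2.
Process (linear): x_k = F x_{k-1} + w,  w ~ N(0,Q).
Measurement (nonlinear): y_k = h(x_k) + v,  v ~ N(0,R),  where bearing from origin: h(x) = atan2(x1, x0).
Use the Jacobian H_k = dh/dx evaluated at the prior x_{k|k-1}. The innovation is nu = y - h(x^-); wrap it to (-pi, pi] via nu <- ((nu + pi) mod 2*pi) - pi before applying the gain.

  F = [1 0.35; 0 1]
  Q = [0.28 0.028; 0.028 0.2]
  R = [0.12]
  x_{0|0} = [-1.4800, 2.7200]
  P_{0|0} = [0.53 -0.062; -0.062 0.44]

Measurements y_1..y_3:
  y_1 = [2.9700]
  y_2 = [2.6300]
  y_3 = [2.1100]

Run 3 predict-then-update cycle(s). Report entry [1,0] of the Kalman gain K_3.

K[1,0] = -0.9036

step 1: x^-=[-0.5280, 2.7200]  P^-=[0.8205 0.1200; 0.1200 0.6400]  H_jac=[-0.3543 -0.0688]  S=[0.2319]  K=[-1.2893; -0.3732]  nu=[1.2075]  x^+=[-2.0848, 2.2694]  P^+=[0.4351 0.0084; 0.0084 0.6077]
step 2: x^-=[-1.2905, 2.2694]  P^-=[0.7954 0.2491; 0.2491 0.8077]  H_jac=[-0.3330 -0.1894]  S=[0.2686]  K=[-1.1618; -0.8784]  nu=[0.5421]  x^+=[-1.9204, 1.7932]  P^+=[0.4329 -0.0249; -0.0249 0.6005]
step 3: x^-=[-1.2928, 1.7932]  P^-=[0.7690 0.2132; 0.2132 0.8005]  H_jac=[-0.3669 -0.2645]  S=[0.3210]  K=[-1.0549; -0.9036]  nu=[-0.0854]  x^+=[-1.2027, 1.8704]  P^+=[0.4118 -0.0927; -0.0927 0.5385]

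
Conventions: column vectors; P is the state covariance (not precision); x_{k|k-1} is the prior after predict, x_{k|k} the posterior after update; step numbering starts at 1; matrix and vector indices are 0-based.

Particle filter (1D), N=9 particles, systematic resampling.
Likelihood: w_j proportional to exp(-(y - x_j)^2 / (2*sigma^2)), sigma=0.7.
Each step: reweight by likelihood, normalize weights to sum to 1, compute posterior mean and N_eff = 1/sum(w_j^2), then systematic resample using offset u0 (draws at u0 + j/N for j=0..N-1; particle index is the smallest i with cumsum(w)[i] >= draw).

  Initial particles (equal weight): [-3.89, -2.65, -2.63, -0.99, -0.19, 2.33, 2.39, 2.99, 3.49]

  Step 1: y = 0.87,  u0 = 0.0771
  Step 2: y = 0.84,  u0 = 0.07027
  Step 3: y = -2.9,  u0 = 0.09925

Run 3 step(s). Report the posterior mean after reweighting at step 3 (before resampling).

step 1: w=[0.0000, 0.0000, 0.0000, 0.0517, 0.5610, 0.2006, 0.1671, 0.0180, 0.0016]  mean=0.7683  Neff=2.5916  idx=[4, 4, 4, 4, 4, 5, 5, 6, 6]
step 2: w=[0.1634, 0.1634, 0.1634, 0.1634, 0.1634, 0.0501, 0.0501, 0.0416, 0.0416]  mean=0.2767  Neff=7.0476  idx=[0, 1, 1, 2, 3, 3, 4, 5, 8]
step 3: w=[0.1429, 0.1429, 0.1429, 0.1429, 0.1429, 0.1429, 0.1429, 0.0000, 0.0000]  mean=-0.1900  Neff=7.0000  idx=[0, 1, 2, 3, 3, 4, 5, 6, 6]

post_mean = -0.1900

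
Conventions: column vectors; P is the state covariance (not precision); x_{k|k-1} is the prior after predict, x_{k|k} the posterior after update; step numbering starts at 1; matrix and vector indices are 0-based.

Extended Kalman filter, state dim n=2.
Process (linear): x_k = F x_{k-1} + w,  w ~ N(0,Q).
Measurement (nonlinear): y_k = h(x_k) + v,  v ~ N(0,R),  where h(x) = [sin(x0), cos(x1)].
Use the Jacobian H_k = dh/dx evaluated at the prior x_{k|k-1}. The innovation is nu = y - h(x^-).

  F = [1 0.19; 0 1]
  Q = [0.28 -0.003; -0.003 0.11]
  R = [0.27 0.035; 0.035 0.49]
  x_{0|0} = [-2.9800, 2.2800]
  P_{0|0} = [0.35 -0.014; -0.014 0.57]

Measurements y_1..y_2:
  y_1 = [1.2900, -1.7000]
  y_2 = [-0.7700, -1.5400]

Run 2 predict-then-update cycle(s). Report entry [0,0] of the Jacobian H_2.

H_jac[0,0] = -0.9678

step 1: x^-=[-2.5468, 2.2800]  P^-=[0.6453 0.0913; 0.0913 0.6800]  H_jac=[-0.8283 0.0000; 0.0000 -0.7589]  S=[0.7127 0.0924; 0.0924 0.8816]  K=[-0.7499 -0.0000; -0.0306 -0.5821]  nu=[1.8503, -1.0488]  x^+=[-3.9344, 2.8338]  P^+=[0.2445 0.0346; 0.0346 0.3773]
step 2: x^-=[-3.3960, 2.8338]  P^-=[0.5512 0.1033; 0.1033 0.4873]  H_jac=[-0.9678 0.0000; 0.0000 -0.3029]  S=[0.7863 0.0653; 0.0653 0.5347]  K=[-0.6805 0.0246; -0.1053 -0.2632]  nu=[-1.0217, -0.5870]  x^+=[-2.7152, 3.0959]  P^+=[0.1890 0.0389; 0.0389 0.4379]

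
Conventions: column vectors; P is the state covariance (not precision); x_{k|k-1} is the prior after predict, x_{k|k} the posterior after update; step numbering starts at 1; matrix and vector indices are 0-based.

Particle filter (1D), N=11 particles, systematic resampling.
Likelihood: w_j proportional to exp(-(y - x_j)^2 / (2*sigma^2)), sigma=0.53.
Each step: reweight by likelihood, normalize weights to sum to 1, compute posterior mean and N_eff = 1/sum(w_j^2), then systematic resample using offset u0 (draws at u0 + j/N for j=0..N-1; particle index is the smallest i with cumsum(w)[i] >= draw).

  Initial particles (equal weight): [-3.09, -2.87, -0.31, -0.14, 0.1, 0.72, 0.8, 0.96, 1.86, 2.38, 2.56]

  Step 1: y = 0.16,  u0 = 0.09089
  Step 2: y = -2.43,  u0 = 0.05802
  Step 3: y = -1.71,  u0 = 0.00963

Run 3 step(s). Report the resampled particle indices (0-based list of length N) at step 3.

step 1: w=[0.0000, 0.0000, 0.1730, 0.2184, 0.2547, 0.1467, 0.1236, 0.0820, 0.0015, 0.0000, 0.0000]  mean=0.2275  Neff=5.3755  idx=[2, 3, 3, 3, 4, 4, 4, 5, 6, 6, 9]
step 2: w=[0.5289, 0.1393, 0.1393, 0.1393, 0.0178, 0.0178, 0.0178, 0.0000, 0.0000, 0.0000, 0.0000]  mean=-0.2171  Neff=2.9513  idx=[0, 0, 0, 0, 0, 0, 1, 2, 2, 3, 5]
step 3: w=[0.1295, 0.1295, 0.1295, 0.1295, 0.1295, 0.1295, 0.0527, 0.0527, 0.0527, 0.0527, 0.0124]  mean=-0.2691  Neff=8.9427  idx=[0, 0, 1, 2, 2, 3, 4, 4, 5, 6, 8]

resampled_idx = [0, 0, 1, 2, 2, 3, 4, 4, 5, 6, 8]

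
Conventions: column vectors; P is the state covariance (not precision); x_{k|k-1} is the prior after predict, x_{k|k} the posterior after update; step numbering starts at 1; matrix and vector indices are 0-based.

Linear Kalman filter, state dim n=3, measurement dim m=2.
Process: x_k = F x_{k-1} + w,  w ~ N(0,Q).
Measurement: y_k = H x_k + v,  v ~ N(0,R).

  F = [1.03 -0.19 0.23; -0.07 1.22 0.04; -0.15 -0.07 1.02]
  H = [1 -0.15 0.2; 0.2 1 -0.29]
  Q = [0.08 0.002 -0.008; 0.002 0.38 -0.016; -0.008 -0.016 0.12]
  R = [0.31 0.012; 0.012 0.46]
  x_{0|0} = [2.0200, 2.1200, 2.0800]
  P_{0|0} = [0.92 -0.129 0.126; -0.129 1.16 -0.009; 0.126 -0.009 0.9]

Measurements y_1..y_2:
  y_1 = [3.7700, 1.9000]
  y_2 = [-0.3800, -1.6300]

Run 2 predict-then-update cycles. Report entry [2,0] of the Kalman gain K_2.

K[2,0] = 0.2831

step 1: x^-=[2.1562, 2.5282, 1.6702]  P^-=[1.2565 -0.4881 0.2120; -0.4881 2.1329 -0.0666; 0.2120 -0.0666 1.0428]  S=[1.8914 -0.6598; -0.6598 2.5497]  K=[0.7526 0.0778; -0.1683 0.7623; 0.2011 -0.0761]  nu=[1.6590, -0.5751]  x^+=[3.3600, 1.8105, 2.0475]  P^+=[0.2471 -0.0297 -0.0866; -0.0297 0.4285 0.2548; -0.0866 0.2548 0.9313]
step 2: x^-=[3.5877, 2.0556, 1.4578]  P^-=[0.3552 -0.0769 0.0378; -0.0769 1.0509 0.3164; 0.0378 0.3164 1.0861]  S=[0.7515 -0.1446; -0.1446 1.3978]  K=[0.5058 0.0403; -0.1000 0.6648; 0.2831 0.0357]  nu=[-3.9509, -3.9804]  x^+=[1.4290, -0.1957, 0.1972]  P^+=[0.1666 -0.0283 -0.0675; -0.0283 0.4063 0.3312; -0.0675 0.3312 1.0270]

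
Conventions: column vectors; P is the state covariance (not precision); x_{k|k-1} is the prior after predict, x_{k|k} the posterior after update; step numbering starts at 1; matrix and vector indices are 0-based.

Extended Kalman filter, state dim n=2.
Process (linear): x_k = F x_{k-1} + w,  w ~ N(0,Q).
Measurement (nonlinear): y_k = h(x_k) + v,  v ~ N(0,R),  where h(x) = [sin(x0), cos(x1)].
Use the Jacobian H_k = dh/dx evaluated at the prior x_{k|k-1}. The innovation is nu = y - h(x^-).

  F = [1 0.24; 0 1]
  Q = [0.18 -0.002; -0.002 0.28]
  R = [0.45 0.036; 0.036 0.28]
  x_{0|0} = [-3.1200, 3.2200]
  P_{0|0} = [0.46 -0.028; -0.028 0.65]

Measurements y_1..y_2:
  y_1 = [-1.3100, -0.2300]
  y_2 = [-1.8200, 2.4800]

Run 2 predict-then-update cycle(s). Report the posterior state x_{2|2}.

x_post = [-1.0850, 6.6754]

step 1: x^-=[-2.3472, 3.2200]  P^-=[0.6640 0.1260; 0.1260 0.9300]  H_jac=[-0.7007 0.0000; 0.0000 0.0783]  S=[0.7760 0.0291; 0.0291 0.2857]  K=[-0.6032 0.0959; -0.1238 0.2676]  nu=[-0.5966, 0.7669]  x^+=[-1.9138, 3.4991]  P^+=[0.3824 0.0658; 0.0658 0.8996]
step 2: x^-=[-1.0740, 3.4991]  P^-=[0.6458 0.2797; 0.2797 1.1796]  H_jac=[0.4766 0.0000; 0.0000 0.3499]  S=[0.5967 0.0826; 0.0826 0.4244]  K=[0.4973 0.1337; 0.0911 0.9547]  nu=[-0.9409, 3.4168]  x^+=[-1.0850, 6.6754]  P^+=[0.4797 0.1582; 0.1582 0.7734]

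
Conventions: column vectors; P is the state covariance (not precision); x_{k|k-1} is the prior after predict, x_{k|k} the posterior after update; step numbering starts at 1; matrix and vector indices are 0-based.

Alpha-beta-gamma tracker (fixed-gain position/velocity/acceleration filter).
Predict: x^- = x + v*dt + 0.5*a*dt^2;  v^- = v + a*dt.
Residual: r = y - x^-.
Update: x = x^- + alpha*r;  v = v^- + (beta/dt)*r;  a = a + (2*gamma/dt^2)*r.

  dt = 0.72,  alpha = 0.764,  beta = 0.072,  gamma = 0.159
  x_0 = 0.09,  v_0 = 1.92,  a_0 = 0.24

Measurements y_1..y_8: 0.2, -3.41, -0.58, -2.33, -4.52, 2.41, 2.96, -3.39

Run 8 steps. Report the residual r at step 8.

step 1: x_pred=1.5346  r=-1.3346  x^+=0.5150  v^+=1.9593  a^+=-0.5787
step 2: x_pred=1.7757  r=-5.1857  x^+=-2.1862  v^+=1.0241  a^+=-3.7597
step 3: x_pred=-2.4233  r=1.8433  x^+=-1.0150  v^+=-1.4986  a^+=-2.6290
step 4: x_pred=-2.7754  r=0.4454  x^+=-2.4351  v^+=-3.3469  a^+=-2.3557
step 5: x_pred=-5.4555  r=0.9355  x^+=-4.7408  v^+=-4.9495  a^+=-1.7819
step 6: x_pred=-8.7663  r=11.1763  x^+=-0.2276  v^+=-5.1148  a^+=5.0739
step 7: x_pred=-2.5951  r=5.5551  x^+=1.6490  v^+=-0.9061  a^+=8.4815
step 8: x_pred=3.1950  r=-6.5850  x^+=-1.8359  v^+=4.5421  a^+=4.4421

resid = -6.5850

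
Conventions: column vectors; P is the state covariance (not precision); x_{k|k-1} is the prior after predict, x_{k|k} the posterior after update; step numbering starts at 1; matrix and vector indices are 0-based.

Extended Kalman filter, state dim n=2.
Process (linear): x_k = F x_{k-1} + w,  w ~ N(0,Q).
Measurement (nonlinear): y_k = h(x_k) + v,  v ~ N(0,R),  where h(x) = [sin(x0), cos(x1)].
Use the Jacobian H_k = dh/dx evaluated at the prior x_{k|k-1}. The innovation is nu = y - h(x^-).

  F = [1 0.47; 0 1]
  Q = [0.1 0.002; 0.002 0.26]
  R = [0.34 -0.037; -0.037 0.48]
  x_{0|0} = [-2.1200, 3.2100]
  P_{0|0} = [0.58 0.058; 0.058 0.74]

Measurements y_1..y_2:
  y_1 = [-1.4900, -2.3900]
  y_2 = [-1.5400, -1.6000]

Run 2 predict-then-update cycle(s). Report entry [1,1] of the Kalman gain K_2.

K[1,1] = -0.5765

step 1: x^-=[-0.6113, 3.2100]  P^-=[0.8980 0.4078; 0.4078 1.0000]  H_jac=[0.8189 0.0000; 0.0000 0.0684]  S=[0.9422 -0.0142; -0.0142 0.4847]  K=[0.7817 0.0804; 0.3567 0.1515]  nu=[-0.9161, -1.3923]  x^+=[-1.4393, 2.6723]  P^+=[0.3209 0.1413; 0.1413 0.8705]
step 2: x^-=[-0.1833, 2.6723]  P^-=[0.7460 0.5524; 0.5524 1.1305]  H_jac=[0.9832 0.0000; 0.0000 -0.4522]  S=[1.0612 -0.2826; -0.2826 0.7112]  K=[0.6684 -0.0856; 0.3583 -0.5765]  nu=[-1.3577, -0.7081]  x^+=[-1.0301, 2.5941]  P^+=[0.2343 0.1456; 0.1456 0.6412]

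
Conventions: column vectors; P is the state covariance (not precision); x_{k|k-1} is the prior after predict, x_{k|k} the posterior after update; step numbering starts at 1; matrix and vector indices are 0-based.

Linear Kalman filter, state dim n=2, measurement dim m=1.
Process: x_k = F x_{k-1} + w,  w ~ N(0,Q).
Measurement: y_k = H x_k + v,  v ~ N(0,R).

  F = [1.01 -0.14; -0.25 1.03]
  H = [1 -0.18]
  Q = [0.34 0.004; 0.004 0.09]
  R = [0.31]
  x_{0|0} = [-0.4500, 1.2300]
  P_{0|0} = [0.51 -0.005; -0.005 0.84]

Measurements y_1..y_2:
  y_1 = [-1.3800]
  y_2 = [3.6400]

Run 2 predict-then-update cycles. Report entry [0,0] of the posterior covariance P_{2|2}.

step 1: x^-=[-0.6267, 1.3794]  P^-=[0.8781 -0.2513; -0.2513 1.0156]  S=[1.3115]  K=[0.7041; -0.3310]  nu=[-0.5050]  x^+=[-0.9823, 1.5466]  P^+=[0.2280 0.0543; 0.0543 0.8719]
step 2: x^-=[-1.2086, 1.8385]  P^-=[0.5743 -0.1209; -0.1209 1.0013]  S=[0.9603]  K=[0.6207; -0.3136]  nu=[5.1795]  x^+=[2.0066, 0.2144]  P^+=[0.2043 0.0660; 0.0660 0.9069]

P_post[0,0] = 0.2043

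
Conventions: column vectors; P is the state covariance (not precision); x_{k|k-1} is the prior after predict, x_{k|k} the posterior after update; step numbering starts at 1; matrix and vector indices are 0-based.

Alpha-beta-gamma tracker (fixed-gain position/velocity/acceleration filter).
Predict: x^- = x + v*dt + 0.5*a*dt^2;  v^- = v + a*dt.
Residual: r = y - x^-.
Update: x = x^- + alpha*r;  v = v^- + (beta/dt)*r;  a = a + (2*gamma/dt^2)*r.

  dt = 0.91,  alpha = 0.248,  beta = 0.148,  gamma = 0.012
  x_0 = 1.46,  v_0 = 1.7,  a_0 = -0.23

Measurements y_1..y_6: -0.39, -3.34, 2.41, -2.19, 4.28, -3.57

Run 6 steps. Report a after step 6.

step 1: x_pred=2.9118  r=-3.3018  x^+=2.0929  v^+=0.9537  a^+=-0.3257
step 2: x_pred=2.8260  r=-6.1660  x^+=1.2968  v^+=-0.3455  a^+=-0.5044
step 3: x_pred=0.7736  r=1.6364  x^+=1.1794  v^+=-0.5383  a^+=-0.4570
step 4: x_pred=0.5003  r=-2.6903  x^+=-0.1669  v^+=-1.3917  a^+=-0.5349
step 5: x_pred=-1.6548  r=5.9348  x^+=-0.1830  v^+=-0.9133  a^+=-0.3629
step 6: x_pred=-1.1644  r=-2.4056  x^+=-1.7610  v^+=-1.6348  a^+=-0.4327

a_post = -0.4327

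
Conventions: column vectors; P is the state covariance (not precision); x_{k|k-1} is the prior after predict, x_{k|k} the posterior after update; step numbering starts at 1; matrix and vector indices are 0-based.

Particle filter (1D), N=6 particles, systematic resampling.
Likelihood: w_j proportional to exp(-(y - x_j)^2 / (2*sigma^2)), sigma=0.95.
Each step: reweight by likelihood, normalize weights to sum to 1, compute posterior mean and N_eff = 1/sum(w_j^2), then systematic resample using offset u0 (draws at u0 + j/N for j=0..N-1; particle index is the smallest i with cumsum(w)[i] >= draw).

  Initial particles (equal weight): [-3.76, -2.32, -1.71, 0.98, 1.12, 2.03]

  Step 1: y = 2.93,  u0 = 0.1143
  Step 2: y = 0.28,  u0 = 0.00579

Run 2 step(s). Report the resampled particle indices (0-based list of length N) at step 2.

step 1: w=[0.0000, 0.0000, 0.0000, 0.1318, 0.1764, 0.6917]  mean=1.7310  Neff=1.8975  idx=[3, 4, 5, 5, 5, 5]
step 2: w=[0.3510, 0.3115, 0.0844, 0.0844, 0.0844, 0.0844]  mean=1.3781  Neff=4.0213  idx=[0, 0, 0, 1, 2, 4]

resampled_idx = [0, 0, 0, 1, 2, 4]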